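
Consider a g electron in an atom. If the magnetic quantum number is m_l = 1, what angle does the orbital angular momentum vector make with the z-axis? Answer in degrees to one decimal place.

The letter g corresponds to l = 4.
|L|² = l(l+1)ℏ² = 20ℏ², so |L| = 2√5 ℏ.
L_z = m_l ℏ = 1ℏ.
cos θ = L_z/|L| = 1/√20, so θ ≈ 77.1°.

θ ≈ 77.1°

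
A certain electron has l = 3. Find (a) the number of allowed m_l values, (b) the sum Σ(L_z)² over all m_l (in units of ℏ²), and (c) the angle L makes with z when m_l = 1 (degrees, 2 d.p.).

There are 2l+1 = 7 values of m_l.
Σ m_l² = 28, so Σ(L_z)² = 28 ℏ².
For m_l = 1: cos θ = 1/√12, θ ≈ 73.22°.

7 values; Σ(L_z)² = 28 ℏ²; θ(m_l=1) ≈ 73.22°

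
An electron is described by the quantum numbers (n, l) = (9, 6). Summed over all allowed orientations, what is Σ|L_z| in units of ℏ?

Σ|L_z| = 42 ℏ

m_l ∈ {-6, -5, -4, -3, -2, -1, 0, 1, 2, 3, 4, 5, 6}.
Σ|m_l| = 2(1+2+…+6) = 42.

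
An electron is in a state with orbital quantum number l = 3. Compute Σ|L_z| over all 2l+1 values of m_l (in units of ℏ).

The allowed m_l values are -3, -2, -1, 0, 1, 2, 3.
Σ|m_l| = 2(1+2+…+3) = 12.

Σ|L_z| = 12 ℏ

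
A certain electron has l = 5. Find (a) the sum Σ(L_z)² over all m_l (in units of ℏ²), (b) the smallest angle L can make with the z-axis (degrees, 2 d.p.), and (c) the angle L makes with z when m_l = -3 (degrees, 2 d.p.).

Σ(L_z)² = 110 ℏ²; θ_min ≈ 24.09°; θ(m_l=-3) ≈ 123.21°

Σ m_l² = 110, so Σ(L_z)² = 110 ℏ².
cos θ_min = 5/√30, so θ_min ≈ 24.09°.
For m_l = -3: cos θ = -3/√30, θ ≈ 123.21°.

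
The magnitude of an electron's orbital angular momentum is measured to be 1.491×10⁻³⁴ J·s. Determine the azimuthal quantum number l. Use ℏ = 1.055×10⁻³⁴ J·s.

l = 1

In units of ℏ, |L| ≈ 1.413.
(|L|/ℏ)² = l(l+1) ≈ 2.00 ⇒ l = 1.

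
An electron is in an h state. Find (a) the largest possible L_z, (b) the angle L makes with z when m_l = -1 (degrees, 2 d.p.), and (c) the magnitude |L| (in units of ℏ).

L_z,max = 5ℏ; θ(m_l=-1) ≈ 100.52°; |L| = √30 ℏ ≈ 5.477ℏ

An h state has l = 5.
L_z,max = lℏ = 5ℏ.
For m_l = -1: cos θ = -1/√30, θ ≈ 100.52°.
|L| = ℏ√(5·6) = √30 ℏ ≈ 5.477ℏ.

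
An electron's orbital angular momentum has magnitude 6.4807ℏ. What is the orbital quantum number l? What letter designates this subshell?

l = 6 (i orbital)

Since |L|² = l(l+1)ℏ², l(l+1) = 42.
l² + l − 42 = 0 ⇒ l = 6.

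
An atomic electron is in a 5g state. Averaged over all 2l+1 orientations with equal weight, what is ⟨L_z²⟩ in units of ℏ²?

⟨L_z²⟩ = 6.667 ℏ²

The 5g subshell has l = 4.
m_l ∈ {-4, -3, -2, -1, 0, 1, 2, 3, 4}.
⟨L_z²⟩ = ℏ²·(Σ m_l²)/(2l+1) = ℏ²·60/9 = 6.667ℏ².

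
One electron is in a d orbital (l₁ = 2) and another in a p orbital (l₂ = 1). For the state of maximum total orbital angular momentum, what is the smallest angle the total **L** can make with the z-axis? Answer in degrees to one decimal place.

L runs from |2 − 1| = 1 to 2 + 1 = 3.
So L can be 1, 2, 3.
The maximum is L = 3, with |L_tot| = ℏ√(3·4) = 2√3 ℏ.
The minimum angle with z is arccos(3/√12) ≈ 30.0°.

θ_min ≈ 30.0°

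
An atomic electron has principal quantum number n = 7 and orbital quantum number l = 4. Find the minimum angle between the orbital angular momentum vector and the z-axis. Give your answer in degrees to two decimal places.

|L| = √(l(l+1)) ℏ = 2√5 ℏ.
The smallest angle corresponds to the largest L_z, i.e. m_l = l = 4, giving L_z = 4ℏ.
cos θ_min = 4/√20, so θ_min ≈ 26.57°.

θ_min ≈ 26.57°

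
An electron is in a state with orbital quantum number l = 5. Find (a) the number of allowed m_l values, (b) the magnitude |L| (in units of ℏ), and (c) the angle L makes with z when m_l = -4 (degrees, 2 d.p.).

There are 2l+1 = 11 values of m_l.
|L| = ℏ√(5·6) = √30 ℏ ≈ 5.477ℏ.
For m_l = -4: cos θ = -4/√30, θ ≈ 136.91°.

11 values; |L| = √30 ℏ ≈ 5.477ℏ; θ(m_l=-4) ≈ 136.91°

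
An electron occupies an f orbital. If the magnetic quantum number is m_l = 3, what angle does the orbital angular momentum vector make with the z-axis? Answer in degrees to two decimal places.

An f state has l = 3.
|L|² = l(l+1)ℏ² = 12ℏ², so |L| = 2√3 ℏ.
L_z = m_l ℏ = 3ℏ.
cos θ = L_z/|L| = 3/√12, so θ ≈ 30.00°.

θ ≈ 30.00°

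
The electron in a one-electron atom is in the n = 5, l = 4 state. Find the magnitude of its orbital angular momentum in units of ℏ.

|L| = 2√5 ℏ ≈ 4.472ℏ

|L| = ℏ√(l(l+1)) = ℏ√(4·5) = 2√5 ℏ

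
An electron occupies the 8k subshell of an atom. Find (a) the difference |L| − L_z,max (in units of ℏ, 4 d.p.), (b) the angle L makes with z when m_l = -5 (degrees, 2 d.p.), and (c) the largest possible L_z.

8k means n = 8, l = 7.
|L| − L_z,max = (2√14 − 7)ℏ ≈ 0.4833ℏ.
For m_l = -5: cos θ = -5/√56, θ ≈ 131.92°.
L_z,max = lℏ = 7ℏ.

|L|−L_z,max ≈ 0.4833ℏ; θ(m_l=-5) ≈ 131.92°; L_z,max = 7ℏ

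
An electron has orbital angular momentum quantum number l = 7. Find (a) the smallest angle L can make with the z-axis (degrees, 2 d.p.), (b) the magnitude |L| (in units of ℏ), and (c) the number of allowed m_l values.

cos θ_min = 7/√56, so θ_min ≈ 20.70°.
|L| = ℏ√(7·8) = 2√14 ℏ ≈ 7.483ℏ.
There are 2l+1 = 15 values of m_l.

θ_min ≈ 20.70°; |L| = 2√14 ℏ ≈ 7.483ℏ; 15 values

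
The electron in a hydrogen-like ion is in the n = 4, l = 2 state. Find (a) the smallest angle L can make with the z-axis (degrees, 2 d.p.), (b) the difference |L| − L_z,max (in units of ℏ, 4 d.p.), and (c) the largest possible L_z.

cos θ_min = 2/√6, so θ_min ≈ 35.26°.
|L| − L_z,max = (√6 − 2)ℏ ≈ 0.4495ℏ.
L_z,max = lℏ = 2ℏ.

θ_min ≈ 35.26°; |L|−L_z,max ≈ 0.4495ℏ; L_z,max = 2ℏ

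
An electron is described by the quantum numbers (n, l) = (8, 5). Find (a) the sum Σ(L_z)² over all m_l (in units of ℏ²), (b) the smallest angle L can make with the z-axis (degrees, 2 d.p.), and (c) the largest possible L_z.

Σ m_l² = 110, so Σ(L_z)² = 110 ℏ².
cos θ_min = 5/√30, so θ_min ≈ 24.09°.
L_z,max = lℏ = 5ℏ.

Σ(L_z)² = 110 ℏ²; θ_min ≈ 24.09°; L_z,max = 5ℏ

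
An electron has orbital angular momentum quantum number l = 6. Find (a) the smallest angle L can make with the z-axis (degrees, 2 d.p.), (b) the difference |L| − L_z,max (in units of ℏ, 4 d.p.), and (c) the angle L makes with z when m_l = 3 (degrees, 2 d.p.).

θ_min ≈ 22.21°; |L|−L_z,max ≈ 0.4807ℏ; θ(m_l=3) ≈ 62.42°

cos θ_min = 6/√42, so θ_min ≈ 22.21°.
|L| − L_z,max = (√42 − 6)ℏ ≈ 0.4807ℏ.
For m_l = 3: cos θ = 3/√42, θ ≈ 62.42°.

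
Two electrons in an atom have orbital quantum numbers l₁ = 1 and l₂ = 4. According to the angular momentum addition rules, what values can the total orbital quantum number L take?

L = 3, 4, 5

The total orbital quantum number L ranges from |l₁ − l₂| to l₁ + l₂ in integer steps.
L ∈ {3, 4, 5}.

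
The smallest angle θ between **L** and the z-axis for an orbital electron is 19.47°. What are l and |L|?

l = 8, |L| = 6√2 ℏ ≈ 8.485ℏ

cos θ_min = l/√(l(l+1)) = √(l/(l+1)), so l/(l+1) = cos²(19.47°) = 0.8889.
l = cos²θ/sin²θ ≈ 8.
Then |L| = ℏ√(8·9) = 6√2 ℏ.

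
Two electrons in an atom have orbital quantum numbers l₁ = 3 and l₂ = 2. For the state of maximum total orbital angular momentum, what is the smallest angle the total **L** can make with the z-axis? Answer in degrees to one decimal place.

θ_min ≈ 24.1°

By the triangle rule, |l₁ − l₂| ≤ L ≤ l₁ + l₂.
L ∈ {1, 2, 3, 4, 5}.
The maximum is L = 5, with |L_tot| = ℏ√(5·6) = √30 ℏ.
The minimum angle with z is arccos(5/√30) ≈ 24.1°.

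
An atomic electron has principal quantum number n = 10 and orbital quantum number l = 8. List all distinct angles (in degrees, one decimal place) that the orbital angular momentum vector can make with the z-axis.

θ ∈ {19.5°, 34.4°, 45.0°, 53.9°, 61.9°, 69.3°, 76.4°, 83.2°, 90.0°, 96.8°, 103.6°, 110.7°, 118.1°, 126.1°, 135.0°, 145.6°, 160.5°}

|L| = ℏ√(l(l+1)) = 6√2 ℏ.
cos θ = m_l/√72 for each m_l ∈ {-8, -7, -6, -5, -4, -3, -2, -1, 0, 1, 2, 3, 4, 5, 6, 7, 8}.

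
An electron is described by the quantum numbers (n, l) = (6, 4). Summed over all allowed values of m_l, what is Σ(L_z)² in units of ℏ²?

The allowed m_l values are -4, -3, -2, -1, 0, 1, 2, 3, 4.
Σ m_l² = 2·(1 + 4 + 9 + 16) = 60.

Σ(L_z)² = 60 ℏ²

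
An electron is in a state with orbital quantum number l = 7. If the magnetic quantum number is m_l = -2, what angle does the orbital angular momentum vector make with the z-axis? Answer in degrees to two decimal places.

θ ≈ 105.50°

|L| = ℏ√(l(l+1)) = 2√14 ℏ.
L_z = m_l ℏ = −2ℏ.
cos θ = L_z/|L| = -2/√56, so θ ≈ 105.50°.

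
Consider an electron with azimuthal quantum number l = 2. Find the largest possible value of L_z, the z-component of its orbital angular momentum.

L_z,max = 2ℏ

L_z = m_l ℏ with m_l ∈ {−2, …, 2}; the maximum is m_l = 2.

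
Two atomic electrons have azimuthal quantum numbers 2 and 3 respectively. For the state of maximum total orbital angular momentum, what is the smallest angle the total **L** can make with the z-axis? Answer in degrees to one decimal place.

θ_min ≈ 24.1°

L runs from |2 − 3| = 1 to 2 + 3 = 5.
L ∈ {1, 2, 3, 4, 5}.
The maximum is L = 5, with |L_tot| = ℏ√(5·6) = √30 ℏ.
The minimum angle with z is arccos(5/√30) ≈ 24.1°.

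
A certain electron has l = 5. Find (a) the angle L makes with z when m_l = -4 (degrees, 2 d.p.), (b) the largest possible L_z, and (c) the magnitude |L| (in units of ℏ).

θ(m_l=-4) ≈ 136.91°; L_z,max = 5ℏ; |L| = √30 ℏ ≈ 5.477ℏ

For m_l = -4: cos θ = -4/√30, θ ≈ 136.91°.
L_z,max = lℏ = 5ℏ.
|L| = ℏ√(5·6) = √30 ℏ ≈ 5.477ℏ.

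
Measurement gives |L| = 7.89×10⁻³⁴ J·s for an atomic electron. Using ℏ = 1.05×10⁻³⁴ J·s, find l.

|L|/ℏ = (7.89×10⁻³⁴)/(1.05×10⁻³⁴) ≈ 7.514.
Set l(l+1) = 56.46; the integer solution is l = 7.

l = 7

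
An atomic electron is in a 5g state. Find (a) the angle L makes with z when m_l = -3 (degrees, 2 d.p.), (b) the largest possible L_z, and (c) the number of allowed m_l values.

For 5g, l = 4.
For m_l = -3: cos θ = -3/√20, θ ≈ 132.13°.
L_z,max = lℏ = 4ℏ.
There are 2l+1 = 9 values of m_l.

θ(m_l=-3) ≈ 132.13°; L_z,max = 4ℏ; 9 values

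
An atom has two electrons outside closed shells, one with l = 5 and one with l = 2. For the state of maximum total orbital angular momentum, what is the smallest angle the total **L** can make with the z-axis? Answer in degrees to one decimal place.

θ_min ≈ 20.7°

By the triangle rule, |l₁ − l₂| ≤ L ≤ l₁ + l₂.
So L can be 3, 4, 5, 6, 7.
The maximum is L = 7, with |L_tot| = ℏ√(7·8) = 2√14 ℏ.
The minimum angle with z is arccos(7/√56) ≈ 20.7°.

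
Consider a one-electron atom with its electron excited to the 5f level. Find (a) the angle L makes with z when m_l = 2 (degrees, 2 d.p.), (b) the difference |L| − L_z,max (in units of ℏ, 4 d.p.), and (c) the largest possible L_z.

θ(m_l=2) ≈ 54.74°; |L|−L_z,max ≈ 0.4641ℏ; L_z,max = 3ℏ

The 5f level has l = 3.
For m_l = 2: cos θ = 2/√12, θ ≈ 54.74°.
|L| − L_z,max = (2√3 − 3)ℏ ≈ 0.4641ℏ.
L_z,max = lℏ = 3ℏ.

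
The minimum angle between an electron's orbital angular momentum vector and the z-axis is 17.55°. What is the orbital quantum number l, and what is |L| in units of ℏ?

cos²θ_min = l/(l+1) = 0.9091.
l = cos²θ/sin²θ ≈ 10.
Then |L| = ℏ√(10·11) = √110 ℏ.

l = 10, |L| = √110 ℏ ≈ 10.488ℏ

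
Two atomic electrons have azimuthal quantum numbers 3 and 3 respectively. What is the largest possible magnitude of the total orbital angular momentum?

The total orbital quantum number L ranges from |l₁ − l₂| to l₁ + l₂ in integer steps.
Allowed values: L = 0, 1, 2, 3, 4, 5, 6.
The largest magnitude corresponds to L = 6: |L_tot| = ℏ√(6·7) = √42 ℏ.

|L_tot|_max = √42 ℏ ≈ 6.481ℏ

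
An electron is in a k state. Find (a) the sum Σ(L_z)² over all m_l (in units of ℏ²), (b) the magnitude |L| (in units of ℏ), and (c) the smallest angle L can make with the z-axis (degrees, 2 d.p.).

The letter k corresponds to l = 7.
Σ m_l² = 280, so Σ(L_z)² = 280 ℏ².
|L| = ℏ√(7·8) = 2√14 ℏ ≈ 7.483ℏ.
cos θ_min = 7/√56, so θ_min ≈ 20.70°.

Σ(L_z)² = 280 ℏ²; |L| = 2√14 ℏ ≈ 7.483ℏ; θ_min ≈ 20.70°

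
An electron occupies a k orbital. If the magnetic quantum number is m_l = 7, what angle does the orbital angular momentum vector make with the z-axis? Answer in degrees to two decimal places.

K corresponds to l = 7.
|L| = √(l(l+1)) ℏ = 2√14 ℏ.
L_z = m_l ℏ = 7ℏ.
cos θ = L_z/|L| = 7/√56, so θ ≈ 20.70°.

θ ≈ 20.70°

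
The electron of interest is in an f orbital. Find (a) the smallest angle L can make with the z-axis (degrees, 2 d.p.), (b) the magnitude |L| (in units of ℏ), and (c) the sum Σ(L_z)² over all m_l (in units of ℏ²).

θ_min ≈ 30.00°; |L| = 2√3 ℏ ≈ 3.464ℏ; Σ(L_z)² = 28 ℏ²

For an f orbital, l = 3.
cos θ_min = 3/√12, so θ_min ≈ 30.00°.
|L| = ℏ√(3·4) = 2√3 ℏ ≈ 3.464ℏ.
Σ m_l² = 28, so Σ(L_z)² = 28 ℏ².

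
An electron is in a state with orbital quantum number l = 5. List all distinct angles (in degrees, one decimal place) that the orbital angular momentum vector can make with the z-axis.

θ ∈ {24.1°, 43.1°, 56.8°, 68.6°, 79.5°, 90.0°, 100.5°, 111.4°, 123.2°, 136.9°, 155.9°}

|L| = √(l(l+1)) ℏ = √30 ℏ.
cos θ = m_l/√30 for each m_l ∈ {-5, -4, -3, -2, -1, 0, 1, 2, 3, 4, 5}.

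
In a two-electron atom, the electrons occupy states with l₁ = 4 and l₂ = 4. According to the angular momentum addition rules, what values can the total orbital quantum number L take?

The total orbital quantum number L ranges from |l₁ − l₂| to l₁ + l₂ in integer steps.
Allowed values: L = 0, 1, 2, 3, 4, 5, 6, 7, 8.

L = 0, 1, 2, 3, 4, 5, 6, 7, 8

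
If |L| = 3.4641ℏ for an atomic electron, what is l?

l = 3

(|L|/ℏ)² = l(l+1) = 12.
The positive root is l = 3.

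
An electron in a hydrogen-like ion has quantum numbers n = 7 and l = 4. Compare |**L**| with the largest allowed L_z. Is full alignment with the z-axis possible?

No: L_z,max = 4ℏ < |L| = 2√5 ℏ ≈ 4.472ℏ

|L| = 2√5 ℏ ≈ 4.4721ℏ, while L_z,max = lℏ = 4ℏ.
Since |L| > L_z,max, the vector can never point exactly along z; the closest it comes is θ_min = arccos(4/√20) ≈ 26.6°.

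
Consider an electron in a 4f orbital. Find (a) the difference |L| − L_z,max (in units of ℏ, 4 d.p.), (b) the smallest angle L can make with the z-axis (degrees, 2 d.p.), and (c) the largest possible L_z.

For 4f, l = 3.
|L| − L_z,max = (2√3 − 3)ℏ ≈ 0.4641ℏ.
cos θ_min = 3/√12, so θ_min ≈ 30.00°.
L_z,max = lℏ = 3ℏ.

|L|−L_z,max ≈ 0.4641ℏ; θ_min ≈ 30.00°; L_z,max = 3ℏ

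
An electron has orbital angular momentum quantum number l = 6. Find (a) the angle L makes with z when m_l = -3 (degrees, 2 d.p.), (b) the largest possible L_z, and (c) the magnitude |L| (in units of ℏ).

θ(m_l=-3) ≈ 117.58°; L_z,max = 6ℏ; |L| = √42 ℏ ≈ 6.481ℏ

For m_l = -3: cos θ = -3/√42, θ ≈ 117.58°.
L_z,max = lℏ = 6ℏ.
|L| = ℏ√(6·7) = √42 ℏ ≈ 6.481ℏ.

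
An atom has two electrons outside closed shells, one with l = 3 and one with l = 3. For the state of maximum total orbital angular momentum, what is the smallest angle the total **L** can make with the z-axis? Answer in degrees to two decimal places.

By the triangle rule, |l₁ − l₂| ≤ L ≤ l₁ + l₂.
So L can be 0, 1, 2, 3, 4, 5, 6.
The maximum is L = 6, with |L_tot| = ℏ√(6·7) = √42 ℏ.
The minimum angle with z is arccos(6/√42) ≈ 22.21°.

θ_min ≈ 22.21°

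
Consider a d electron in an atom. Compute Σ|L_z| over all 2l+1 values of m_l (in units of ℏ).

Σ|L_z| = 6 ℏ

D corresponds to l = 2.
The allowed m_l values are -2, -1, 0, 1, 2.
Σ|m_l| = 2·2(2+1)/2 = 6.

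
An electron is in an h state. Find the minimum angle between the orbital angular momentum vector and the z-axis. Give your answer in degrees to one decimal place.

H corresponds to l = 5.
|L| = ℏ√(l(l+1)) = √30 ℏ.
The smallest angle corresponds to the largest L_z, i.e. m_l = l = 5, giving L_z = 5ℏ.
cos θ_min = 5/√30, so θ_min ≈ 24.1°.

θ_min ≈ 24.1°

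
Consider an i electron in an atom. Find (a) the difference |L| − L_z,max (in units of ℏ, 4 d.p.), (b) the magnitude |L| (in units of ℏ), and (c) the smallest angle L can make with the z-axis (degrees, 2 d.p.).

|L|−L_z,max ≈ 0.4807ℏ; |L| = √42 ℏ ≈ 6.481ℏ; θ_min ≈ 22.21°

An i state has l = 6.
|L| − L_z,max = (√42 − 6)ℏ ≈ 0.4807ℏ.
|L| = ℏ√(6·7) = √42 ℏ ≈ 6.481ℏ.
cos θ_min = 6/√42, so θ_min ≈ 22.21°.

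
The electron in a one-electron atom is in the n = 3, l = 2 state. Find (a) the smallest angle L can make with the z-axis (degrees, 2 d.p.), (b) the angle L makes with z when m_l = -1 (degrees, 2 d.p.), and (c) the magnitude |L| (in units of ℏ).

θ_min ≈ 35.26°; θ(m_l=-1) ≈ 114.09°; |L| = √6 ℏ ≈ 2.449ℏ

cos θ_min = 2/√6, so θ_min ≈ 35.26°.
For m_l = -1: cos θ = -1/√6, θ ≈ 114.09°.
|L| = ℏ√(2·3) = √6 ℏ ≈ 2.449ℏ.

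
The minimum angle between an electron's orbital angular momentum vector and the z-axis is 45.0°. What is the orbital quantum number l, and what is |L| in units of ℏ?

At minimum angle, m_l = l, so cos θ = l/√(l(l+1)); cos²θ = l/(l+1) = 0.5000.
Solving: l = 1.
Then |L| = ℏ√(1·2) = √2 ℏ.

l = 1, |L| = √2 ℏ ≈ 1.414ℏ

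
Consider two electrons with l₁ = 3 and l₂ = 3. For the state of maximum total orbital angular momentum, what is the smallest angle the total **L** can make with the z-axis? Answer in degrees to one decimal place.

θ_min ≈ 22.2°

L runs from |3 − 3| = 0 to 3 + 3 = 6.
Allowed values: L = 0, 1, 2, 3, 4, 5, 6.
The maximum is L = 6, with |L_tot| = ℏ√(6·7) = √42 ℏ.
The minimum angle with z is arccos(6/√42) ≈ 22.2°.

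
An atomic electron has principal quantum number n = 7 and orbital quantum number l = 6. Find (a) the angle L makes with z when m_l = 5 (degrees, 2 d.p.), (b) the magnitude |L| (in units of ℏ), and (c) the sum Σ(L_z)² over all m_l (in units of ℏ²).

θ(m_l=5) ≈ 39.51°; |L| = √42 ℏ ≈ 6.481ℏ; Σ(L_z)² = 182 ℏ²

For m_l = 5: cos θ = 5/√42, θ ≈ 39.51°.
|L| = ℏ√(6·7) = √42 ℏ ≈ 6.481ℏ.
Σ m_l² = 182, so Σ(L_z)² = 182 ℏ².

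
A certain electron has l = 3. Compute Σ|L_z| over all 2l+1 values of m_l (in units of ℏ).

Σ|L_z| = 12 ℏ

m_l runs from −3 to 3, i.e. {-3, -2, -1, 0, 1, 2, 3}.
Σ|m_l| = 2(1+2+…+3) = 12.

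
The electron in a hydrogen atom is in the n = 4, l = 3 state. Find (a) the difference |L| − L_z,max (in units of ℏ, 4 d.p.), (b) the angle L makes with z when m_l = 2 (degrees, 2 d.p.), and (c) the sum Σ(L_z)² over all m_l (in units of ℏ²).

|L|−L_z,max ≈ 0.4641ℏ; θ(m_l=2) ≈ 54.74°; Σ(L_z)² = 28 ℏ²

|L| − L_z,max = (2√3 − 3)ℏ ≈ 0.4641ℏ.
For m_l = 2: cos θ = 2/√12, θ ≈ 54.74°.
Σ m_l² = 28, so Σ(L_z)² = 28 ℏ².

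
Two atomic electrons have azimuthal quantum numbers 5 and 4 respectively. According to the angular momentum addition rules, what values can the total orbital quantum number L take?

L = 1, 2, 3, 4, 5, 6, 7, 8, 9

By the triangle rule, |l₁ − l₂| ≤ L ≤ l₁ + l₂.
So L can be 1, 2, 3, 4, 5, 6, 7, 8, 9.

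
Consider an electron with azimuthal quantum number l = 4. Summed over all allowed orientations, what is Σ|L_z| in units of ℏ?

Σ|L_z| = 20 ℏ

m_l ∈ {-4, -3, -2, -1, 0, 1, 2, 3, 4}.
Σ|m_l| = l(l+1) = 20.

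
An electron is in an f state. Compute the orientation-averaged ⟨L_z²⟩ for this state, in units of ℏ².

An f state has l = 3.
The allowed m_l values are -3, -2, -1, 0, 1, 2, 3.
⟨L_z²⟩ = ℏ²·l(l+1)/3 = 4ℏ².

⟨L_z²⟩ = 4 ℏ²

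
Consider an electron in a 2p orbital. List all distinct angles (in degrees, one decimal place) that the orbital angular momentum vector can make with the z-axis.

The 2p subshell has l = 1.
|L| = ℏ√(l(l+1)) = √2 ℏ.
cos θ = m_l/√2 for each m_l ∈ {-1, 0, 1}.

θ ∈ {45.0°, 90.0°, 135.0°}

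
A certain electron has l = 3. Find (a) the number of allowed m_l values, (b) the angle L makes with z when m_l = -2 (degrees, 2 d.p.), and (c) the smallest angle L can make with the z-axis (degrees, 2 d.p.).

7 values; θ(m_l=-2) ≈ 125.26°; θ_min ≈ 30.00°

There are 2l+1 = 7 values of m_l.
For m_l = -2: cos θ = -2/√12, θ ≈ 125.26°.
cos θ_min = 3/√12, so θ_min ≈ 30.00°.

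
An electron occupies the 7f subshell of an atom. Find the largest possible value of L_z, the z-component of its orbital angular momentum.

L_z,max = 3ℏ

7f means n = 7, l = 3.
L_z = m_l ℏ with m_l ∈ {−3, …, 3}; the maximum is m_l = 3.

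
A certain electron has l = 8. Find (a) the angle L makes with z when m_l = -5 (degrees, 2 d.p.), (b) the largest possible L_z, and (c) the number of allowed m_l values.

For m_l = -5: cos θ = -5/√72, θ ≈ 126.10°.
L_z,max = lℏ = 8ℏ.
There are 2l+1 = 17 values of m_l.

θ(m_l=-5) ≈ 126.10°; L_z,max = 8ℏ; 17 values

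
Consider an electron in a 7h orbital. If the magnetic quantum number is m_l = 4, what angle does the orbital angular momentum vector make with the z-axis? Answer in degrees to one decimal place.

θ ≈ 43.1°

7h means n = 7, l = 5.
|L| = √(l(l+1)) ℏ = √30 ℏ.
L_z = m_l ℏ = 4ℏ.
cos θ = L_z/|L| = 4/√30, so θ ≈ 43.1°.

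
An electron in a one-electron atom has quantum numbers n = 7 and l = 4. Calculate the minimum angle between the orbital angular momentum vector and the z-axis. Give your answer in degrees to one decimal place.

θ_min ≈ 26.6°

|L|² = l(l+1)ℏ² = 20ℏ², so |L| = 2√5 ℏ.
The smallest angle corresponds to the largest L_z, i.e. m_l = l = 4, giving L_z = 4ℏ.
cos θ_min = 4/√20, so θ_min ≈ 26.6°.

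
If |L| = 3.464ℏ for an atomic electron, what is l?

|L| = ℏ√(l(l+1)), so l(l+1) = 12.
The positive root is l = 3.

l = 3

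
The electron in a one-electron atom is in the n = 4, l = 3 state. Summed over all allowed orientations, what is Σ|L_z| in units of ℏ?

Σ|L_z| = 12 ℏ

m_l ∈ {-3, -2, -1, 0, 1, 2, 3}.
Σ|m_l| = 2·3(3+1)/2 = 12.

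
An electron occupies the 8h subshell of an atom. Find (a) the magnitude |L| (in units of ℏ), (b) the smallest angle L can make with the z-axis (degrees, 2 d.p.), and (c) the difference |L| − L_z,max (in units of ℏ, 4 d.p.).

For 8h, l = 5.
|L| = ℏ√(5·6) = √30 ℏ ≈ 5.477ℏ.
cos θ_min = 5/√30, so θ_min ≈ 24.09°.
|L| − L_z,max = (√30 − 5)ℏ ≈ 0.4772ℏ.

|L| = √30 ℏ ≈ 5.477ℏ; θ_min ≈ 24.09°; |L|−L_z,max ≈ 0.4772ℏ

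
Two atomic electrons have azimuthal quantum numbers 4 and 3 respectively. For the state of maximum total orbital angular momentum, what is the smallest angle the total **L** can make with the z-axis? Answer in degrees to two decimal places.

θ_min ≈ 20.70°

Angular momentum addition gives L = |l₁ − l₂|, …, l₁ + l₂.
Allowed values: L = 1, 2, 3, 4, 5, 6, 7.
The maximum is L = 7, with |L_tot| = ℏ√(7·8) = 2√14 ℏ.
The minimum angle with z is arccos(7/√56) ≈ 20.70°.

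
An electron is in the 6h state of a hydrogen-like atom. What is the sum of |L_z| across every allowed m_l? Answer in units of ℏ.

6h means n = 6, l = 5.
m_l ∈ {-5, -4, -3, -2, -1, 0, 1, 2, 3, 4, 5}.
Σ|m_l| = l(l+1) = 30.

Σ|L_z| = 30 ℏ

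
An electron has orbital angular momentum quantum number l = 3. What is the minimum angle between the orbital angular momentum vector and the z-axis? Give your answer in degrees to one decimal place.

|L|² = l(l+1)ℏ² = 12ℏ², so |L| = 2√3 ℏ.
The smallest angle corresponds to the largest L_z, i.e. m_l = l = 3, giving L_z = 3ℏ.
cos θ_min = 3/√12, so θ_min ≈ 30.0°.

θ_min ≈ 30.0°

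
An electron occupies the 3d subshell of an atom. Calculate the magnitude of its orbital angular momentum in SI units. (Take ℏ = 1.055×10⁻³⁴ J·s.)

|L| = 2.584×10⁻³⁴ J·s

3d means n = 3, l = 2.
|L| = ℏ√(l(l+1)) = ℏ√(2·3) = √6 ℏ
Numerically, |L| = 2.449 × (1.055×10⁻³⁴ J·s) = 2.584×10⁻³⁴ J·s.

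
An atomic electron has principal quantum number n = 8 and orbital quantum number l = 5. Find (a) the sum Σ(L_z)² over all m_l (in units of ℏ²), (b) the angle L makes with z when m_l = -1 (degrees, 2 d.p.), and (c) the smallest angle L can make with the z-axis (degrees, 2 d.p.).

Σ m_l² = 110, so Σ(L_z)² = 110 ℏ².
For m_l = -1: cos θ = -1/√30, θ ≈ 100.52°.
cos θ_min = 5/√30, so θ_min ≈ 24.09°.

Σ(L_z)² = 110 ℏ²; θ(m_l=-1) ≈ 100.52°; θ_min ≈ 24.09°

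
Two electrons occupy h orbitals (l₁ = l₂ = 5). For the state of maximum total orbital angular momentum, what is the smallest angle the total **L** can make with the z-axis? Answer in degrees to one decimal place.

The total orbital quantum number L ranges from |l₁ − l₂| to l₁ + l₂ in integer steps.
Allowed values: L = 0, 1, 2, 3, 4, 5, 6, 7, 8, 9, 10.
The maximum is L = 10, with |L_tot| = ℏ√(10·11) = √110 ℏ.
The minimum angle with z is arccos(10/√110) ≈ 17.5°.

θ_min ≈ 17.5°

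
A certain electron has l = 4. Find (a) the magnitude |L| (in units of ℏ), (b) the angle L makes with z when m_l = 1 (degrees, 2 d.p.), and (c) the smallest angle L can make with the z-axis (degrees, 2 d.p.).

|L| = ℏ√(4·5) = 2√5 ℏ ≈ 4.472ℏ.
For m_l = 1: cos θ = 1/√20, θ ≈ 77.08°.
cos θ_min = 4/√20, so θ_min ≈ 26.57°.

|L| = 2√5 ℏ ≈ 4.472ℏ; θ(m_l=1) ≈ 77.08°; θ_min ≈ 26.57°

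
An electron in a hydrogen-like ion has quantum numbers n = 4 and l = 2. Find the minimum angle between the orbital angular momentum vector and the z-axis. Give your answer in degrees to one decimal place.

θ_min ≈ 35.3°

|L| = ℏ√(l(l+1)) = √6 ℏ.
The smallest angle corresponds to the largest L_z, i.e. m_l = l = 2, giving L_z = 2ℏ.
cos θ_min = 2/√6, so θ_min ≈ 35.3°.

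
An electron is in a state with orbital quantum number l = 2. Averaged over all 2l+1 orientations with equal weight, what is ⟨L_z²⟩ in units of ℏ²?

m_l ∈ {-2, -1, 0, 1, 2}.
⟨L_z²⟩ = ℏ²·(Σ m_l²)/(2l+1) = ℏ²·10/5 = 2ℏ².

⟨L_z²⟩ = 2 ℏ²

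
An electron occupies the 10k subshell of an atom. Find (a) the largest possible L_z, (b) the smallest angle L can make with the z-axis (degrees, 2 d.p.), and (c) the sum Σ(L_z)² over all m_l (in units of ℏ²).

L_z,max = 7ℏ; θ_min ≈ 20.70°; Σ(L_z)² = 280 ℏ²

For 10k, l = 7.
L_z,max = lℏ = 7ℏ.
cos θ_min = 7/√56, so θ_min ≈ 20.70°.
Σ m_l² = 280, so Σ(L_z)² = 280 ℏ².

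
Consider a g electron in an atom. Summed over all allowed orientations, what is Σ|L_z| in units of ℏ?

Σ|L_z| = 20 ℏ

The letter g corresponds to l = 4.
The allowed m_l values are -4, -3, -2, -1, 0, 1, 2, 3, 4.
Σ|m_l| = 2(1+2+…+4) = 20.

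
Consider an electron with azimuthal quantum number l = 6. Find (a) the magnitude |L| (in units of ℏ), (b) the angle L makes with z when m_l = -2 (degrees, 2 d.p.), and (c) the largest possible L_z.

|L| = √42 ℏ ≈ 6.481ℏ; θ(m_l=-2) ≈ 107.98°; L_z,max = 6ℏ

|L| = ℏ√(6·7) = √42 ℏ ≈ 6.481ℏ.
For m_l = -2: cos θ = -2/√42, θ ≈ 107.98°.
L_z,max = lℏ = 6ℏ.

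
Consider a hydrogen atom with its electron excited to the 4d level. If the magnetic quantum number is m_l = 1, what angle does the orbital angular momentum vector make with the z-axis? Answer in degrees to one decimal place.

θ ≈ 65.9°

The 4d level has l = 2.
|L|² = l(l+1)ℏ² = 6ℏ², so |L| = √6 ℏ.
L_z = m_l ℏ = 1ℏ.
cos θ = L_z/|L| = 1/√6, so θ ≈ 65.9°.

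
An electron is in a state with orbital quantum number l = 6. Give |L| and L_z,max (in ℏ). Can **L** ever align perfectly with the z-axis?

|L| = √42 ℏ ≈ 6.4807ℏ, while L_z,max = lℏ = 6ℏ.
Since |L| > L_z,max, the vector can never point exactly along z; the closest it comes is θ_min = arccos(6/√42) ≈ 22.2°.

No: L_z,max = 6ℏ < |L| = √42 ℏ ≈ 6.481ℏ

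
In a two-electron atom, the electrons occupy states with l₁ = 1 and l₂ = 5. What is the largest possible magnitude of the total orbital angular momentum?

The total orbital quantum number L ranges from |l₁ − l₂| to l₁ + l₂ in integer steps.
So L can be 4, 5, 6.
The largest magnitude corresponds to L = 6: |L_tot| = ℏ√(6·7) = √42 ℏ.

|L_tot|_max = √42 ℏ ≈ 6.481ℏ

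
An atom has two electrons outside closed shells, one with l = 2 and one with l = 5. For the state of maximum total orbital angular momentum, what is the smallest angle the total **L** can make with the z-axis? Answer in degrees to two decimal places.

By the triangle rule, |l₁ − l₂| ≤ L ≤ l₁ + l₂.
L ∈ {3, 4, 5, 6, 7}.
The maximum is L = 7, with |L_tot| = ℏ√(7·8) = 2√14 ℏ.
The minimum angle with z is arccos(7/√56) ≈ 20.70°.

θ_min ≈ 20.70°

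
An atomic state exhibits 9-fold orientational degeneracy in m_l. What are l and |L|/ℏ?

l = 4, |L| = 2√5 ℏ ≈ 4.472ℏ

9 = 2l + 1, so l = (9−1)/2 = 4.
|L| = ℏ√(l(l+1)) = ℏ√(4·5) = 2√5 ℏ.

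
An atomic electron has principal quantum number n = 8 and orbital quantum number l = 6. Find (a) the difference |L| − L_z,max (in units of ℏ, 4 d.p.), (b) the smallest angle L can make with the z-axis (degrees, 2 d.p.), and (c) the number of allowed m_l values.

|L| − L_z,max = (√42 − 6)ℏ ≈ 0.4807ℏ.
cos θ_min = 6/√42, so θ_min ≈ 22.21°.
There are 2l+1 = 13 values of m_l.

|L|−L_z,max ≈ 0.4807ℏ; θ_min ≈ 22.21°; 13 values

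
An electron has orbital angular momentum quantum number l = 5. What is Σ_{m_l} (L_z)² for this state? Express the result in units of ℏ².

The allowed m_l values are -5, -4, -3, -2, -1, 0, 1, 2, 3, 4, 5.
Σ m_l² = 2·(1 + 4 + 9 + 16 + 25) = 110.

Σ(L_z)² = 110 ℏ²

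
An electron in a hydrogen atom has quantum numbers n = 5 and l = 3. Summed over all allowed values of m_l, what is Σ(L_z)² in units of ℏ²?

m_l runs from −3 to 3, i.e. {-3, -2, -1, 0, 1, 2, 3}.
Summing m² from −3 to 3: Σ m_l² = 28.

Σ(L_z)² = 28 ℏ²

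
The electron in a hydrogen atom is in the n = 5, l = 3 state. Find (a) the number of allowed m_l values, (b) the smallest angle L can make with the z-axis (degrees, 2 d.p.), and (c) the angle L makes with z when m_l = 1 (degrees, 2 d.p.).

7 values; θ_min ≈ 30.00°; θ(m_l=1) ≈ 73.22°

There are 2l+1 = 7 values of m_l.
cos θ_min = 3/√12, so θ_min ≈ 30.00°.
For m_l = 1: cos θ = 1/√12, θ ≈ 73.22°.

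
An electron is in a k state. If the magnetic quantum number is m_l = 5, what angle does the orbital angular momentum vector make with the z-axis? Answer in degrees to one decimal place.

A k state has l = 7.
|L|² = l(l+1)ℏ² = 56ℏ², so |L| = 2√14 ℏ.
L_z = m_l ℏ = 5ℏ.
cos θ = L_z/|L| = 5/√56, so θ ≈ 48.1°.

θ ≈ 48.1°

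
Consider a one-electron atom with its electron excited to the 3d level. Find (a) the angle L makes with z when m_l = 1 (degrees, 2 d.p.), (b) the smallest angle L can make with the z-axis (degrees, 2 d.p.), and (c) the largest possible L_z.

θ(m_l=1) ≈ 65.91°; θ_min ≈ 35.26°; L_z,max = 2ℏ

The 3d level has l = 2.
For m_l = 1: cos θ = 1/√6, θ ≈ 65.91°.
cos θ_min = 2/√6, so θ_min ≈ 35.26°.
L_z,max = lℏ = 2ℏ.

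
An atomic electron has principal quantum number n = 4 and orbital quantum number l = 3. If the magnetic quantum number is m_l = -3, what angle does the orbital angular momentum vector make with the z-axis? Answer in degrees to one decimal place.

|L| = √(l(l+1)) ℏ = 2√3 ℏ.
L_z = m_l ℏ = −3ℏ.
cos θ = L_z/|L| = -3/√12, so θ ≈ 150.0°.

θ ≈ 150.0°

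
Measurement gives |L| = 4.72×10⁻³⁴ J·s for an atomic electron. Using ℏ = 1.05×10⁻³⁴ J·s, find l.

l = 4

In units of ℏ, |L| ≈ 4.495.
(|L|/ℏ)² = l(l+1) ≈ 20.21 ⇒ l = 4.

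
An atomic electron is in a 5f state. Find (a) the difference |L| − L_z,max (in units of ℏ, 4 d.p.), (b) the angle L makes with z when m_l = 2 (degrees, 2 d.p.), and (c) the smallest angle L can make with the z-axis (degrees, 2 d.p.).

5f means n = 5, l = 3.
|L| − L_z,max = (2√3 − 3)ℏ ≈ 0.4641ℏ.
For m_l = 2: cos θ = 2/√12, θ ≈ 54.74°.
cos θ_min = 3/√12, so θ_min ≈ 30.00°.

|L|−L_z,max ≈ 0.4641ℏ; θ(m_l=2) ≈ 54.74°; θ_min ≈ 30.00°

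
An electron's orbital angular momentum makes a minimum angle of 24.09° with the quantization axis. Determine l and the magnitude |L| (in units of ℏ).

At minimum angle, m_l = l, so cos θ = l/√(l(l+1)); cos²θ = l/(l+1) = 0.8334.
Thus l = 0.8334/(1 − 0.8334) ≈ 5.
Then |L| = ℏ√(5·6) = √30 ℏ.

l = 5, |L| = √30 ℏ ≈ 5.477ℏ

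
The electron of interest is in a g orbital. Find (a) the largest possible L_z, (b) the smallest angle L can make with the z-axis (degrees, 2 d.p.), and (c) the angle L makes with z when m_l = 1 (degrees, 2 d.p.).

A g state has l = 4.
L_z,max = lℏ = 4ℏ.
cos θ_min = 4/√20, so θ_min ≈ 26.57°.
For m_l = 1: cos θ = 1/√20, θ ≈ 77.08°.

L_z,max = 4ℏ; θ_min ≈ 26.57°; θ(m_l=1) ≈ 77.08°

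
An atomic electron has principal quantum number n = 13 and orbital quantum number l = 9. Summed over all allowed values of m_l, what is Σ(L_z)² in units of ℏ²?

Σ(L_z)² = 570 ℏ²

The allowed m_l values are -9, -8, -7, -6, -5, -4, -3, -2, -1, 0, 1, 2, 3, 4, 5, 6, 7, 8, 9.
Σ m_l² = 2·(1 + 4 + 9 + 16 + 25 + 36 + 49 + 64 + 81) = 570.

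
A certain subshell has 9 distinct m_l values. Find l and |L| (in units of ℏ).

Since there are 2l+1 = 9 values of m_l, l = 4.
Then |L| = √(l(l+1)) ℏ = 2√5 ℏ.

l = 4, |L| = 2√5 ℏ ≈ 4.472ℏ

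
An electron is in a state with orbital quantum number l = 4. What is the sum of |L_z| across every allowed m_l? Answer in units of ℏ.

The allowed m_l values are -4, -3, -2, -1, 0, 1, 2, 3, 4.
Σ|m_l| = 2(1+2+…+4) = 20.

Σ|L_z| = 20 ℏ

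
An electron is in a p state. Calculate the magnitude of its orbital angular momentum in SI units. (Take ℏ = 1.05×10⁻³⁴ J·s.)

|L| = 1.48×10⁻³⁴ J·s

A p state has l = 1.
|L| = ℏ√(l(l+1)) = ℏ√(1·2) = √2 ℏ
Numerically, |L| = 1.414 × (1.05×10⁻³⁴ J·s) = 1.48×10⁻³⁴ J·s.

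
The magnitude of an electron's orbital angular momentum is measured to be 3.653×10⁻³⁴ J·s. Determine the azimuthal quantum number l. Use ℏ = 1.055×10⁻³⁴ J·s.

Dividing by ℏ: |L|/ℏ ≈ 3.463.
l(l+1) ≈ 3.463² ≈ 11.99, so l = 3.

l = 3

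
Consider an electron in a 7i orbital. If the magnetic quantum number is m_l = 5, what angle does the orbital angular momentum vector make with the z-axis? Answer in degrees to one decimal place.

7i means n = 7, l = 6.
|L| = ℏ√(l(l+1)) = √42 ℏ.
L_z = m_l ℏ = 5ℏ.
cos θ = L_z/|L| = 5/√42, so θ ≈ 39.5°.

θ ≈ 39.5°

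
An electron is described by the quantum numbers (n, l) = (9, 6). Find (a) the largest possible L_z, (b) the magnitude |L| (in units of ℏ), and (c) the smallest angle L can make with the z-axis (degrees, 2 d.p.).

L_z,max = 6ℏ; |L| = √42 ℏ ≈ 6.481ℏ; θ_min ≈ 22.21°

L_z,max = lℏ = 6ℏ.
|L| = ℏ√(6·7) = √42 ℏ ≈ 6.481ℏ.
cos θ_min = 6/√42, so θ_min ≈ 22.21°.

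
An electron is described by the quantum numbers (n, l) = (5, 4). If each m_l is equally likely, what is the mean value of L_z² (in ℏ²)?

⟨L_z²⟩ = 6.667 ℏ²

m_l runs from −4 to 4, i.e. {-4, -3, -2, -1, 0, 1, 2, 3, 4}.
⟨L_z²⟩ = ℏ²·l(l+1)/3 = 6.667ℏ².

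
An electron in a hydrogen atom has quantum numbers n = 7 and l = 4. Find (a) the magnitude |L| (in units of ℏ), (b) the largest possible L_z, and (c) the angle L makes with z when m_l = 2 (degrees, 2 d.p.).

|L| = 2√5 ℏ ≈ 4.472ℏ; L_z,max = 4ℏ; θ(m_l=2) ≈ 63.43°

|L| = ℏ√(4·5) = 2√5 ℏ ≈ 4.472ℏ.
L_z,max = lℏ = 4ℏ.
For m_l = 2: cos θ = 2/√20, θ ≈ 63.43°.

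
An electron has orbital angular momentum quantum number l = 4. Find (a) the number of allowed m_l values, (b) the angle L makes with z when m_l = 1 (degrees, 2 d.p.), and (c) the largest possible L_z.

There are 2l+1 = 9 values of m_l.
For m_l = 1: cos θ = 1/√20, θ ≈ 77.08°.
L_z,max = lℏ = 4ℏ.

9 values; θ(m_l=1) ≈ 77.08°; L_z,max = 4ℏ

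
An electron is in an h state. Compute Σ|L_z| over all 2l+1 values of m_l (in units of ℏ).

Σ|L_z| = 30 ℏ

For an h orbital, l = 5.
m_l runs from −5 to 5, i.e. {-5, -4, -3, -2, -1, 0, 1, 2, 3, 4, 5}.
Σ|m_l| = 2·5(5+1)/2 = 30.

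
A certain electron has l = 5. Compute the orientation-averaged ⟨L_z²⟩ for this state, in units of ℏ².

m_l ∈ {-5, -4, -3, -2, -1, 0, 1, 2, 3, 4, 5}.
⟨L_z²⟩ = ℏ²·(Σ m_l²)/(2l+1) = ℏ²·110/11 = 10ℏ².

⟨L_z²⟩ = 10 ℏ²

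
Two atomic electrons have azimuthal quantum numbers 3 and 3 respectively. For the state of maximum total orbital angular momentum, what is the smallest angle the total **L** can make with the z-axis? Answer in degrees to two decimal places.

L runs from |3 − 3| = 0 to 3 + 3 = 6.
So L can be 0, 1, 2, 3, 4, 5, 6.
The maximum is L = 6, with |L_tot| = ℏ√(6·7) = √42 ℏ.
The minimum angle with z is arccos(6/√42) ≈ 22.21°.

θ_min ≈ 22.21°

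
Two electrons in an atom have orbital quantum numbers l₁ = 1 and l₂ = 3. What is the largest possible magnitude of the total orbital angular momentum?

Angular momentum addition gives L = |l₁ − l₂|, …, l₁ + l₂.
Allowed values: L = 2, 3, 4.
The largest magnitude corresponds to L = 4: |L_tot| = ℏ√(4·5) = 2√5 ℏ.

|L_tot|_max = 2√5 ℏ ≈ 4.472ℏ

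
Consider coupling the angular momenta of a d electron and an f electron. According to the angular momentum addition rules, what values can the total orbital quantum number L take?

L = 1, 2, 3, 4, 5

By the triangle rule, |l₁ − l₂| ≤ L ≤ l₁ + l₂.
Allowed values: L = 1, 2, 3, 4, 5.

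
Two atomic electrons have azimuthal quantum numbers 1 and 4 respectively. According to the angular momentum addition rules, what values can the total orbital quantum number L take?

The total orbital quantum number L ranges from |l₁ − l₂| to l₁ + l₂ in integer steps.
Allowed values: L = 3, 4, 5.

L = 3, 4, 5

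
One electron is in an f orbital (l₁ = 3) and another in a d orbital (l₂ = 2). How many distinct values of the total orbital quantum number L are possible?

5

The total orbital quantum number L ranges from |l₁ − l₂| to l₁ + l₂ in integer steps.
Allowed values: L = 1, 2, 3, 4, 5.
That is 5 values.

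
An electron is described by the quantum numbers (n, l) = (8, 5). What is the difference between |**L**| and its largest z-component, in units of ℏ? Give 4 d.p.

|L| − L_z,max ≈ 0.4772ℏ

|L| = √30 ℏ ≈ 5.4772ℏ, while L_z,max = lℏ = 5ℏ.
The difference is (√30 − 5)ℏ ≈ 0.4772ℏ.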